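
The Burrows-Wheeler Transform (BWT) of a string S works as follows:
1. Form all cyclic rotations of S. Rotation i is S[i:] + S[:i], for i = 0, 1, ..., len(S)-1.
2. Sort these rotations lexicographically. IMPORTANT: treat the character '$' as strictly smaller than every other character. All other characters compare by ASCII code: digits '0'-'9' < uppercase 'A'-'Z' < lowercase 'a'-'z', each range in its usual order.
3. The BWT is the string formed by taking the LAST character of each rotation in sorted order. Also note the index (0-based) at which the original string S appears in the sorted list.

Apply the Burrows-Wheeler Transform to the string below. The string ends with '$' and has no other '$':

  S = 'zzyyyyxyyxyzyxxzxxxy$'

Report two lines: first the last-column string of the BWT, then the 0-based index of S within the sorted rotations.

All 21 rotations (rotation i = S[i:]+S[:i]):
  rot[0] = zzyyyyxyyxyzyxxzxxxy$
  rot[1] = zyyyyxyyxyzyxxzxxxy$z
  rot[2] = yyyyxyyxyzyxxzxxxy$zz
  rot[3] = yyyxyyxyzyxxzxxxy$zzy
  rot[4] = yyxyyxyzyxxzxxxy$zzyy
  rot[5] = yxyyxyzyxxzxxxy$zzyyy
  rot[6] = xyyxyzyxxzxxxy$zzyyyy
  rot[7] = yyxyzyxxzxxxy$zzyyyyx
  rot[8] = yxyzyxxzxxxy$zzyyyyxy
  rot[9] = xyzyxxzxxxy$zzyyyyxyy
  rot[10] = yzyxxzxxxy$zzyyyyxyyx
  rot[11] = zyxxzxxxy$zzyyyyxyyxy
  rot[12] = yxxzxxxy$zzyyyyxyyxyz
  rot[13] = xxzxxxy$zzyyyyxyyxyzy
  rot[14] = xzxxxy$zzyyyyxyyxyzyx
  rot[15] = zxxxy$zzyyyyxyyxyzyxx
  rot[16] = xxxy$zzyyyyxyyxyzyxxz
  rot[17] = xxy$zzyyyyxyyxyzyxxzx
  rot[18] = xy$zzyyyyxyyxyzyxxzxx
  rot[19] = y$zzyyyyxyyxyzyxxzxxx
  rot[20] = $zzyyyyxyyxyzyxxzxxxy
Sorted (with $ < everything):
  sorted[0] = $zzyyyyxyyxyzyxxzxxxy  (last char: 'y')
  sorted[1] = xxxy$zzyyyyxyyxyzyxxz  (last char: 'z')
  sorted[2] = xxy$zzyyyyxyyxyzyxxzx  (last char: 'x')
  sorted[3] = xxzxxxy$zzyyyyxyyxyzy  (last char: 'y')
  sorted[4] = xy$zzyyyyxyyxyzyxxzxx  (last char: 'x')
  sorted[5] = xyyxyzyxxzxxxy$zzyyyy  (last char: 'y')
  sorted[6] = xyzyxxzxxxy$zzyyyyxyy  (last char: 'y')
  sorted[7] = xzxxxy$zzyyyyxyyxyzyx  (last char: 'x')
  sorted[8] = y$zzyyyyxyyxyzyxxzxxx  (last char: 'x')
  sorted[9] = yxxzxxxy$zzyyyyxyyxyz  (last char: 'z')
  sorted[10] = yxyyxyzyxxzxxxy$zzyyy  (last char: 'y')
  sorted[11] = yxyzyxxzxxxy$zzyyyyxy  (last char: 'y')
  sorted[12] = yyxyyxyzyxxzxxxy$zzyy  (last char: 'y')
  sorted[13] = yyxyzyxxzxxxy$zzyyyyx  (last char: 'x')
  sorted[14] = yyyxyyxyzyxxzxxxy$zzy  (last char: 'y')
  sorted[15] = yyyyxyyxyzyxxzxxxy$zz  (last char: 'z')
  sorted[16] = yzyxxzxxxy$zzyyyyxyyx  (last char: 'x')
  sorted[17] = zxxxy$zzyyyyxyyxyzyxx  (last char: 'x')
  sorted[18] = zyxxzxxxy$zzyyyyxyyxy  (last char: 'y')
  sorted[19] = zyyyyxyyxyzyxxzxxxy$z  (last char: 'z')
  sorted[20] = zzyyyyxyyxyzyxxzxxxy$  (last char: '$')
Last column: yzxyxyyxxzyyyxyzxxyz$
Original string S is at sorted index 20

Answer: yzxyxyyxxzyyyxyzxxyz$
20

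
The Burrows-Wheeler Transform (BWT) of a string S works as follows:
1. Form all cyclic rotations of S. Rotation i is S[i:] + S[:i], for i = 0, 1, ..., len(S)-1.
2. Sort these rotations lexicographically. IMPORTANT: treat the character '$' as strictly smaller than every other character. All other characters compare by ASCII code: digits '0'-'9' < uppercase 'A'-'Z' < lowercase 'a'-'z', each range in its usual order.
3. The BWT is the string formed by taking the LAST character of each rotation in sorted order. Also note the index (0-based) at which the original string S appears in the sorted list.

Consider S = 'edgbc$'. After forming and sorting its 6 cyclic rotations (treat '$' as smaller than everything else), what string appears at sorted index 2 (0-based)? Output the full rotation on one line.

Answer: c$edgb

Derivation:
All 6 rotations (rotation i = S[i:]+S[:i]):
  rot[0] = edgbc$
  rot[1] = dgbc$e
  rot[2] = gbc$ed
  rot[3] = bc$edg
  rot[4] = c$edgb
  rot[5] = $edgbc
Sorted (with $ < everything):
  sorted[0] = $edgbc
  sorted[1] = bc$edg
  sorted[2] = c$edgb
  sorted[3] = dgbc$e
  sorted[4] = edgbc$
  sorted[5] = gbc$ed
sorted[2] = c$edgb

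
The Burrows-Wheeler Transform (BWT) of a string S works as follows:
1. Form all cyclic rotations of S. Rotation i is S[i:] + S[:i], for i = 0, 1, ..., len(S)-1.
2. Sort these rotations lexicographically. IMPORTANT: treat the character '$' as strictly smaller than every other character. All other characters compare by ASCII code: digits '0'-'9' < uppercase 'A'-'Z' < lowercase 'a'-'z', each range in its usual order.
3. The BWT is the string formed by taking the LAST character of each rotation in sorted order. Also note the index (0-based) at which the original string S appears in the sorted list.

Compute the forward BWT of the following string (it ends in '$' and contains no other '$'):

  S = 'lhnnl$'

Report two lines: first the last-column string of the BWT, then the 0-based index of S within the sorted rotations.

Answer: lln$nh
3

Derivation:
All 6 rotations (rotation i = S[i:]+S[:i]):
  rot[0] = lhnnl$
  rot[1] = hnnl$l
  rot[2] = nnl$lh
  rot[3] = nl$lhn
  rot[4] = l$lhnn
  rot[5] = $lhnnl
Sorted (with $ < everything):
  sorted[0] = $lhnnl  (last char: 'l')
  sorted[1] = hnnl$l  (last char: 'l')
  sorted[2] = l$lhnn  (last char: 'n')
  sorted[3] = lhnnl$  (last char: '$')
  sorted[4] = nl$lhn  (last char: 'n')
  sorted[5] = nnl$lh  (last char: 'h')
Last column: lln$nh
Original string S is at sorted index 3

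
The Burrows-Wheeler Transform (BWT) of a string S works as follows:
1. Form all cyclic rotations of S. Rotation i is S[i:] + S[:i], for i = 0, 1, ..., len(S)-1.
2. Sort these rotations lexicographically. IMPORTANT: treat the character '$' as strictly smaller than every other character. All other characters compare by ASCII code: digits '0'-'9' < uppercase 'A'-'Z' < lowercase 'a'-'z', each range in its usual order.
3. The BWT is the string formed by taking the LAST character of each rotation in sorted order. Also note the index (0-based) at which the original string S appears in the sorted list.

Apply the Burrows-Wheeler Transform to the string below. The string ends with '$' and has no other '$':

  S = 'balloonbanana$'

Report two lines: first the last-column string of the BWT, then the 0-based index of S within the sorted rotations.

All 14 rotations (rotation i = S[i:]+S[:i]):
  rot[0] = balloonbanana$
  rot[1] = alloonbanana$b
  rot[2] = lloonbanana$ba
  rot[3] = loonbanana$bal
  rot[4] = oonbanana$ball
  rot[5] = onbanana$ballo
  rot[6] = nbanana$balloo
  rot[7] = banana$balloon
  rot[8] = anana$balloonb
  rot[9] = nana$balloonba
  rot[10] = ana$balloonban
  rot[11] = na$balloonbana
  rot[12] = a$balloonbanan
  rot[13] = $balloonbanana
Sorted (with $ < everything):
  sorted[0] = $balloonbanana  (last char: 'a')
  sorted[1] = a$balloonbanan  (last char: 'n')
  sorted[2] = alloonbanana$b  (last char: 'b')
  sorted[3] = ana$balloonban  (last char: 'n')
  sorted[4] = anana$balloonb  (last char: 'b')
  sorted[5] = balloonbanana$  (last char: '$')
  sorted[6] = banana$balloon  (last char: 'n')
  sorted[7] = lloonbanana$ba  (last char: 'a')
  sorted[8] = loonbanana$bal  (last char: 'l')
  sorted[9] = na$balloonbana  (last char: 'a')
  sorted[10] = nana$balloonba  (last char: 'a')
  sorted[11] = nbanana$balloo  (last char: 'o')
  sorted[12] = onbanana$ballo  (last char: 'o')
  sorted[13] = oonbanana$ball  (last char: 'l')
Last column: anbnb$nalaaool
Original string S is at sorted index 5

Answer: anbnb$nalaaool
5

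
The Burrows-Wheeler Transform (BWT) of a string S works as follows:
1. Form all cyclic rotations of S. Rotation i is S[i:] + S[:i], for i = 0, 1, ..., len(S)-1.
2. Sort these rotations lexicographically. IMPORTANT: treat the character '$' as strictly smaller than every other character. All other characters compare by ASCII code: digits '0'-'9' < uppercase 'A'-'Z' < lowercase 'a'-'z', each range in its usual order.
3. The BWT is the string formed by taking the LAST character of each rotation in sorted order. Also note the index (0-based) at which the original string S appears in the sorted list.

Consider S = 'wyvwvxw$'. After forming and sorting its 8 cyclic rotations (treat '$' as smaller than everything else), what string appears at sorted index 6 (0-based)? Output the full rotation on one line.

All 8 rotations (rotation i = S[i:]+S[:i]):
  rot[0] = wyvwvxw$
  rot[1] = yvwvxw$w
  rot[2] = vwvxw$wy
  rot[3] = wvxw$wyv
  rot[4] = vxw$wyvw
  rot[5] = xw$wyvwv
  rot[6] = w$wyvwvx
  rot[7] = $wyvwvxw
Sorted (with $ < everything):
  sorted[0] = $wyvwvxw
  sorted[1] = vwvxw$wy
  sorted[2] = vxw$wyvw
  sorted[3] = w$wyvwvx
  sorted[4] = wvxw$wyv
  sorted[5] = wyvwvxw$
  sorted[6] = xw$wyvwv
  sorted[7] = yvwvxw$w
sorted[6] = xw$wyvwv

Answer: xw$wyvwv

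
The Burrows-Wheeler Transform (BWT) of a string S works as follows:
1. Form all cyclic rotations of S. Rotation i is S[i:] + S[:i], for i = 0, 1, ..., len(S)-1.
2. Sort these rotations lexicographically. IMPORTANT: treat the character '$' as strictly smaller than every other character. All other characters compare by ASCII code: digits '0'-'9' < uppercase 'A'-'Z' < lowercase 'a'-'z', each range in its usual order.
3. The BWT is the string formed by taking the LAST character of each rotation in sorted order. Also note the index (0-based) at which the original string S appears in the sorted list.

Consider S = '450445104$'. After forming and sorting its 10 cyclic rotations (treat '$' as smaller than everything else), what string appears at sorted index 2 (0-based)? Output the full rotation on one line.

All 10 rotations (rotation i = S[i:]+S[:i]):
  rot[0] = 450445104$
  rot[1] = 50445104$4
  rot[2] = 0445104$45
  rot[3] = 445104$450
  rot[4] = 45104$4504
  rot[5] = 5104$45044
  rot[6] = 104$450445
  rot[7] = 04$4504451
  rot[8] = 4$45044510
  rot[9] = $450445104
Sorted (with $ < everything):
  sorted[0] = $450445104
  sorted[1] = 04$4504451
  sorted[2] = 0445104$45
  sorted[3] = 104$450445
  sorted[4] = 4$45044510
  sorted[5] = 445104$450
  sorted[6] = 450445104$
  sorted[7] = 45104$4504
  sorted[8] = 50445104$4
  sorted[9] = 5104$45044
sorted[2] = 0445104$45

Answer: 0445104$45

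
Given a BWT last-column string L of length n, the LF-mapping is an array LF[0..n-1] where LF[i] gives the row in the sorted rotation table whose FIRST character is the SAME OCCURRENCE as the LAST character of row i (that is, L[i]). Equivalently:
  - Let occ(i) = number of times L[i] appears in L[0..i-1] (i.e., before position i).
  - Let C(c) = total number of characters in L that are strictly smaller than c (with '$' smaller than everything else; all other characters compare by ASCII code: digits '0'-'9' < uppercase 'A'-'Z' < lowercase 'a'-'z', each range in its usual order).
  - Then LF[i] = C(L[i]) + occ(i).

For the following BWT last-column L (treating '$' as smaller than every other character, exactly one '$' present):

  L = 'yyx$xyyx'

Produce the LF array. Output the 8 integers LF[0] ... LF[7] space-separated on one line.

Answer: 4 5 1 0 2 6 7 3

Derivation:
Char counts: '$':1, 'x':3, 'y':4
C (first-col start): C('$')=0, C('x')=1, C('y')=4
L[0]='y': occ=0, LF[0]=C('y')+0=4+0=4
L[1]='y': occ=1, LF[1]=C('y')+1=4+1=5
L[2]='x': occ=0, LF[2]=C('x')+0=1+0=1
L[3]='$': occ=0, LF[3]=C('$')+0=0+0=0
L[4]='x': occ=1, LF[4]=C('x')+1=1+1=2
L[5]='y': occ=2, LF[5]=C('y')+2=4+2=6
L[6]='y': occ=3, LF[6]=C('y')+3=4+3=7
L[7]='x': occ=2, LF[7]=C('x')+2=1+2=3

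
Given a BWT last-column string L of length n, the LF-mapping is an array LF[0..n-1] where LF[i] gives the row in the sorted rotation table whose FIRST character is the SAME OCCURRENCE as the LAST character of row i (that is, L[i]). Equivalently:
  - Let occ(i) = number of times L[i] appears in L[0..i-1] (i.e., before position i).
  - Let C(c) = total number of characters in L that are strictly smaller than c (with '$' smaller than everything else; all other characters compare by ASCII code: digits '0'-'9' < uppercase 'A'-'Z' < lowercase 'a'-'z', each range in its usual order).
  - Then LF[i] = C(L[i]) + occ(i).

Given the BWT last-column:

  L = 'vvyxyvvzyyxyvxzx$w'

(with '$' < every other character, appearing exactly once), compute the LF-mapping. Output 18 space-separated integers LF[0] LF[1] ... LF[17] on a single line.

Char counts: '$':1, 'v':5, 'w':1, 'x':4, 'y':5, 'z':2
C (first-col start): C('$')=0, C('v')=1, C('w')=6, C('x')=7, C('y')=11, C('z')=16
L[0]='v': occ=0, LF[0]=C('v')+0=1+0=1
L[1]='v': occ=1, LF[1]=C('v')+1=1+1=2
L[2]='y': occ=0, LF[2]=C('y')+0=11+0=11
L[3]='x': occ=0, LF[3]=C('x')+0=7+0=7
L[4]='y': occ=1, LF[4]=C('y')+1=11+1=12
L[5]='v': occ=2, LF[5]=C('v')+2=1+2=3
L[6]='v': occ=3, LF[6]=C('v')+3=1+3=4
L[7]='z': occ=0, LF[7]=C('z')+0=16+0=16
L[8]='y': occ=2, LF[8]=C('y')+2=11+2=13
L[9]='y': occ=3, LF[9]=C('y')+3=11+3=14
L[10]='x': occ=1, LF[10]=C('x')+1=7+1=8
L[11]='y': occ=4, LF[11]=C('y')+4=11+4=15
L[12]='v': occ=4, LF[12]=C('v')+4=1+4=5
L[13]='x': occ=2, LF[13]=C('x')+2=7+2=9
L[14]='z': occ=1, LF[14]=C('z')+1=16+1=17
L[15]='x': occ=3, LF[15]=C('x')+3=7+3=10
L[16]='$': occ=0, LF[16]=C('$')+0=0+0=0
L[17]='w': occ=0, LF[17]=C('w')+0=6+0=6

Answer: 1 2 11 7 12 3 4 16 13 14 8 15 5 9 17 10 0 6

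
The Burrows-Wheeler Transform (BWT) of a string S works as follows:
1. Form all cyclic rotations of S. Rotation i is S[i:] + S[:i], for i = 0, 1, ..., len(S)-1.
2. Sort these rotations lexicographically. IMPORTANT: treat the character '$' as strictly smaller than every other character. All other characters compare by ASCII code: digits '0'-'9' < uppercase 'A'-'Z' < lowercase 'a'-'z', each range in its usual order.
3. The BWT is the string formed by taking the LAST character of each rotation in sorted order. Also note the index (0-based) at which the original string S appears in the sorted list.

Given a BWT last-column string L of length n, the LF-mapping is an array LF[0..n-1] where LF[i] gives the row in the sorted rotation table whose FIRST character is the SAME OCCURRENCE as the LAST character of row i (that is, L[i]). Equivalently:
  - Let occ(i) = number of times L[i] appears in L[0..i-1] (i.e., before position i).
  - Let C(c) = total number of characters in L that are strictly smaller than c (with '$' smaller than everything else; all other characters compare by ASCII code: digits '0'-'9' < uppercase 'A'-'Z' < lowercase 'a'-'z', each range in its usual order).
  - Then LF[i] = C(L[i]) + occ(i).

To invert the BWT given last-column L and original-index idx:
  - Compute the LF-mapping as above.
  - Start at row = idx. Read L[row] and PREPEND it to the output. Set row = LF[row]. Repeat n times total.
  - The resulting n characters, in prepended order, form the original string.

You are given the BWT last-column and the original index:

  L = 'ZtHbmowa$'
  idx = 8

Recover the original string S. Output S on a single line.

LF mapping: 2 7 1 4 5 6 8 3 0
Walk LF starting at row 8, prepending L[row]:
  step 1: row=8, L[8]='$', prepend. Next row=LF[8]=0
  step 2: row=0, L[0]='Z', prepend. Next row=LF[0]=2
  step 3: row=2, L[2]='H', prepend. Next row=LF[2]=1
  step 4: row=1, L[1]='t', prepend. Next row=LF[1]=7
  step 5: row=7, L[7]='a', prepend. Next row=LF[7]=3
  step 6: row=3, L[3]='b', prepend. Next row=LF[3]=4
  step 7: row=4, L[4]='m', prepend. Next row=LF[4]=5
  step 8: row=5, L[5]='o', prepend. Next row=LF[5]=6
  step 9: row=6, L[6]='w', prepend. Next row=LF[6]=8
Reversed output: wombatHZ$

Answer: wombatHZ$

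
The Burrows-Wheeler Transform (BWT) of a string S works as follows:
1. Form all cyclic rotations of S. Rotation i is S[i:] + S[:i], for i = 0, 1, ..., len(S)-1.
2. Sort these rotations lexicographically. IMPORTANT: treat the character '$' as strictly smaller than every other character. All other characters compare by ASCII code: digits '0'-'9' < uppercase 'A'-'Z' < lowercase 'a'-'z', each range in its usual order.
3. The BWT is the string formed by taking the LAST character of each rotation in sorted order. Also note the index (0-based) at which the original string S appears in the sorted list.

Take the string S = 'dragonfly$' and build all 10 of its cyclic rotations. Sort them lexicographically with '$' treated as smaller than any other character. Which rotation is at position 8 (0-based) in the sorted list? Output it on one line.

Answer: ragonfly$d

Derivation:
All 10 rotations (rotation i = S[i:]+S[:i]):
  rot[0] = dragonfly$
  rot[1] = ragonfly$d
  rot[2] = agonfly$dr
  rot[3] = gonfly$dra
  rot[4] = onfly$drag
  rot[5] = nfly$drago
  rot[6] = fly$dragon
  rot[7] = ly$dragonf
  rot[8] = y$dragonfl
  rot[9] = $dragonfly
Sorted (with $ < everything):
  sorted[0] = $dragonfly
  sorted[1] = agonfly$dr
  sorted[2] = dragonfly$
  sorted[3] = fly$dragon
  sorted[4] = gonfly$dra
  sorted[5] = ly$dragonf
  sorted[6] = nfly$drago
  sorted[7] = onfly$drag
  sorted[8] = ragonfly$d
  sorted[9] = y$dragonfl
sorted[8] = ragonfly$d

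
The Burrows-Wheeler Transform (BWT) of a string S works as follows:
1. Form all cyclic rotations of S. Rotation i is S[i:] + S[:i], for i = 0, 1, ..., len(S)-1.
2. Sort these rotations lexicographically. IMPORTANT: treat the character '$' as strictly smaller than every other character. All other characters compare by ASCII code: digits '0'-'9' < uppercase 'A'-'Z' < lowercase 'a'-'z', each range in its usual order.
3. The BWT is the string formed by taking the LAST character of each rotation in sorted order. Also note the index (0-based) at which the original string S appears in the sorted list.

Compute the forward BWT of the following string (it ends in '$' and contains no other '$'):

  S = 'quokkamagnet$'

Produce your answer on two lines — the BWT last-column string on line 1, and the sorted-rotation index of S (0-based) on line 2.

All 13 rotations (rotation i = S[i:]+S[:i]):
  rot[0] = quokkamagnet$
  rot[1] = uokkamagnet$q
  rot[2] = okkamagnet$qu
  rot[3] = kkamagnet$quo
  rot[4] = kamagnet$quok
  rot[5] = amagnet$quokk
  rot[6] = magnet$quokka
  rot[7] = agnet$quokkam
  rot[8] = gnet$quokkama
  rot[9] = net$quokkamag
  rot[10] = et$quokkamagn
  rot[11] = t$quokkamagne
  rot[12] = $quokkamagnet
Sorted (with $ < everything):
  sorted[0] = $quokkamagnet  (last char: 't')
  sorted[1] = agnet$quokkam  (last char: 'm')
  sorted[2] = amagnet$quokk  (last char: 'k')
  sorted[3] = et$quokkamagn  (last char: 'n')
  sorted[4] = gnet$quokkama  (last char: 'a')
  sorted[5] = kamagnet$quok  (last char: 'k')
  sorted[6] = kkamagnet$quo  (last char: 'o')
  sorted[7] = magnet$quokka  (last char: 'a')
  sorted[8] = net$quokkamag  (last char: 'g')
  sorted[9] = okkamagnet$qu  (last char: 'u')
  sorted[10] = quokkamagnet$  (last char: '$')
  sorted[11] = t$quokkamagne  (last char: 'e')
  sorted[12] = uokkamagnet$q  (last char: 'q')
Last column: tmknakoagu$eq
Original string S is at sorted index 10

Answer: tmknakoagu$eq
10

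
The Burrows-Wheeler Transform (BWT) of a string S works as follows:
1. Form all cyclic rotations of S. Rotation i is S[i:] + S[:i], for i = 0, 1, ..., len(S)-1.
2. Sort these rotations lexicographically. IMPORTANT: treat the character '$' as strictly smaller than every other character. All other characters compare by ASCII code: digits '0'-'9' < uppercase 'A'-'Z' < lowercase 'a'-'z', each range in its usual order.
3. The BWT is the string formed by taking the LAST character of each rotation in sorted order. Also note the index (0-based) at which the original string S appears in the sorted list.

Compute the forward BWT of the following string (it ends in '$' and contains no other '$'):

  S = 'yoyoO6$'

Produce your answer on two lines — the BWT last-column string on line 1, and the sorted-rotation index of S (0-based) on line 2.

All 7 rotations (rotation i = S[i:]+S[:i]):
  rot[0] = yoyoO6$
  rot[1] = oyoO6$y
  rot[2] = yoO6$yo
  rot[3] = oO6$yoy
  rot[4] = O6$yoyo
  rot[5] = 6$yoyoO
  rot[6] = $yoyoO6
Sorted (with $ < everything):
  sorted[0] = $yoyoO6  (last char: '6')
  sorted[1] = 6$yoyoO  (last char: 'O')
  sorted[2] = O6$yoyo  (last char: 'o')
  sorted[3] = oO6$yoy  (last char: 'y')
  sorted[4] = oyoO6$y  (last char: 'y')
  sorted[5] = yoO6$yo  (last char: 'o')
  sorted[6] = yoyoO6$  (last char: '$')
Last column: 6Ooyyo$
Original string S is at sorted index 6

Answer: 6Ooyyo$
6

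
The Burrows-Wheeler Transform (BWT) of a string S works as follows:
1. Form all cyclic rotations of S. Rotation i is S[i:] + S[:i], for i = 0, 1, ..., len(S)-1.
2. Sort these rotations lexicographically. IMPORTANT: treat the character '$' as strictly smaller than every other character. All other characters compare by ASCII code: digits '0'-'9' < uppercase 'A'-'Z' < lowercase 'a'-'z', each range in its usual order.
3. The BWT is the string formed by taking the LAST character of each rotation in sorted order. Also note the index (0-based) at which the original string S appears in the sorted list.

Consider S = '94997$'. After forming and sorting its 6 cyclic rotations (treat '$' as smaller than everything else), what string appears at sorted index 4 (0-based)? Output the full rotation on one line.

All 6 rotations (rotation i = S[i:]+S[:i]):
  rot[0] = 94997$
  rot[1] = 4997$9
  rot[2] = 997$94
  rot[3] = 97$949
  rot[4] = 7$9499
  rot[5] = $94997
Sorted (with $ < everything):
  sorted[0] = $94997
  sorted[1] = 4997$9
  sorted[2] = 7$9499
  sorted[3] = 94997$
  sorted[4] = 97$949
  sorted[5] = 997$94
sorted[4] = 97$949

Answer: 97$949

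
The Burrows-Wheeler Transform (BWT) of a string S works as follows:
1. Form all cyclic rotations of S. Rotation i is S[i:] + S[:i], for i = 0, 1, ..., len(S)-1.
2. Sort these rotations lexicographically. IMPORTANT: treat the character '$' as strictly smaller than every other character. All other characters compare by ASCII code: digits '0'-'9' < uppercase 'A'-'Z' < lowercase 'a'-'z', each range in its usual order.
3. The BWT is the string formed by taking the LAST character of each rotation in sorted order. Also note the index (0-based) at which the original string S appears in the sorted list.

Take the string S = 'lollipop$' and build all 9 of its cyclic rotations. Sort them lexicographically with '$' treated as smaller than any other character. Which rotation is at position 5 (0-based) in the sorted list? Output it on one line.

All 9 rotations (rotation i = S[i:]+S[:i]):
  rot[0] = lollipop$
  rot[1] = ollipop$l
  rot[2] = llipop$lo
  rot[3] = lipop$lol
  rot[4] = ipop$loll
  rot[5] = pop$lolli
  rot[6] = op$lollip
  rot[7] = p$lollipo
  rot[8] = $lollipop
Sorted (with $ < everything):
  sorted[0] = $lollipop
  sorted[1] = ipop$loll
  sorted[2] = lipop$lol
  sorted[3] = llipop$lo
  sorted[4] = lollipop$
  sorted[5] = ollipop$l
  sorted[6] = op$lollip
  sorted[7] = p$lollipo
  sorted[8] = pop$lolli
sorted[5] = ollipop$l

Answer: ollipop$l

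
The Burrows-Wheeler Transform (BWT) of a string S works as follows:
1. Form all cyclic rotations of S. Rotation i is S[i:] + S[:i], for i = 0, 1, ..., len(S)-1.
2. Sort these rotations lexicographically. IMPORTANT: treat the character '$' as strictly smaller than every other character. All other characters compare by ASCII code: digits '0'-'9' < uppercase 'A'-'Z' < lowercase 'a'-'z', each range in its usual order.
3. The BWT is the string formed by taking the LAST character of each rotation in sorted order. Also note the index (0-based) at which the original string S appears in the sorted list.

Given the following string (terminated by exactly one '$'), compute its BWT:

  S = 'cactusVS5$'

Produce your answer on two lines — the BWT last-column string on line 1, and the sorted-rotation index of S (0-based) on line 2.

All 10 rotations (rotation i = S[i:]+S[:i]):
  rot[0] = cactusVS5$
  rot[1] = actusVS5$c
  rot[2] = ctusVS5$ca
  rot[3] = tusVS5$cac
  rot[4] = usVS5$cact
  rot[5] = sVS5$cactu
  rot[6] = VS5$cactus
  rot[7] = S5$cactusV
  rot[8] = 5$cactusVS
  rot[9] = $cactusVS5
Sorted (with $ < everything):
  sorted[0] = $cactusVS5  (last char: '5')
  sorted[1] = 5$cactusVS  (last char: 'S')
  sorted[2] = S5$cactusV  (last char: 'V')
  sorted[3] = VS5$cactus  (last char: 's')
  sorted[4] = actusVS5$c  (last char: 'c')
  sorted[5] = cactusVS5$  (last char: '$')
  sorted[6] = ctusVS5$ca  (last char: 'a')
  sorted[7] = sVS5$cactu  (last char: 'u')
  sorted[8] = tusVS5$cac  (last char: 'c')
  sorted[9] = usVS5$cact  (last char: 't')
Last column: 5SVsc$auct
Original string S is at sorted index 5

Answer: 5SVsc$auct
5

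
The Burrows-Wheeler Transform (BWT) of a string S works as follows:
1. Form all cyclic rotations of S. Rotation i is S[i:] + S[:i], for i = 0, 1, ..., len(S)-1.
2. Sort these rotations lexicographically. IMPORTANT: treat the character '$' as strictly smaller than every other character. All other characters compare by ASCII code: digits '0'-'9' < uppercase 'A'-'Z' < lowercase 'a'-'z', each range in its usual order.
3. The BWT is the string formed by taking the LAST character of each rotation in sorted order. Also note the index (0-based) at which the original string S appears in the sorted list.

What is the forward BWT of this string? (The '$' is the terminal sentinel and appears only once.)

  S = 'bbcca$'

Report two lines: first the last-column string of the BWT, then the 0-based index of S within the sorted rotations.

Answer: ac$bcb
2

Derivation:
All 6 rotations (rotation i = S[i:]+S[:i]):
  rot[0] = bbcca$
  rot[1] = bcca$b
  rot[2] = cca$bb
  rot[3] = ca$bbc
  rot[4] = a$bbcc
  rot[5] = $bbcca
Sorted (with $ < everything):
  sorted[0] = $bbcca  (last char: 'a')
  sorted[1] = a$bbcc  (last char: 'c')
  sorted[2] = bbcca$  (last char: '$')
  sorted[3] = bcca$b  (last char: 'b')
  sorted[4] = ca$bbc  (last char: 'c')
  sorted[5] = cca$bb  (last char: 'b')
Last column: ac$bcb
Original string S is at sorted index 2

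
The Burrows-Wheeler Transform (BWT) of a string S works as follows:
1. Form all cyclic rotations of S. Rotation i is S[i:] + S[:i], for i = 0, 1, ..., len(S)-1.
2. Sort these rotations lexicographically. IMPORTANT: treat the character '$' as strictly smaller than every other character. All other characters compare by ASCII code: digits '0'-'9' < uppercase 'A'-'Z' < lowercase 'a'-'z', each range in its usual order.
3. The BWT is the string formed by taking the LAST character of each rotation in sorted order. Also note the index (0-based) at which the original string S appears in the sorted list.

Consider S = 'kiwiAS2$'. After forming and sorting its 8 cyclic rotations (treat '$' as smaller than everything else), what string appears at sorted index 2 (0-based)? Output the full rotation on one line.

All 8 rotations (rotation i = S[i:]+S[:i]):
  rot[0] = kiwiAS2$
  rot[1] = iwiAS2$k
  rot[2] = wiAS2$ki
  rot[3] = iAS2$kiw
  rot[4] = AS2$kiwi
  rot[5] = S2$kiwiA
  rot[6] = 2$kiwiAS
  rot[7] = $kiwiAS2
Sorted (with $ < everything):
  sorted[0] = $kiwiAS2
  sorted[1] = 2$kiwiAS
  sorted[2] = AS2$kiwi
  sorted[3] = S2$kiwiA
  sorted[4] = iAS2$kiw
  sorted[5] = iwiAS2$k
  sorted[6] = kiwiAS2$
  sorted[7] = wiAS2$ki
sorted[2] = AS2$kiwi

Answer: AS2$kiwi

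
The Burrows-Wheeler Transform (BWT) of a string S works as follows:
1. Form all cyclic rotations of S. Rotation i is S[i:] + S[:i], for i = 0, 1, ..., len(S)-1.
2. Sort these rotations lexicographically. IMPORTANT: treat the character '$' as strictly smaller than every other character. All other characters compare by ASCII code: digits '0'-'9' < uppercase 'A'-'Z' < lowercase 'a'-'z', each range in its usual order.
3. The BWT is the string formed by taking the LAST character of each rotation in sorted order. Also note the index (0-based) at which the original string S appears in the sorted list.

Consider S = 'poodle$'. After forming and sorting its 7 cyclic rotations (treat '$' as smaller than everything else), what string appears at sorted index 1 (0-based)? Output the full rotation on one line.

Answer: dle$poo

Derivation:
All 7 rotations (rotation i = S[i:]+S[:i]):
  rot[0] = poodle$
  rot[1] = oodle$p
  rot[2] = odle$po
  rot[3] = dle$poo
  rot[4] = le$pood
  rot[5] = e$poodl
  rot[6] = $poodle
Sorted (with $ < everything):
  sorted[0] = $poodle
  sorted[1] = dle$poo
  sorted[2] = e$poodl
  sorted[3] = le$pood
  sorted[4] = odle$po
  sorted[5] = oodle$p
  sorted[6] = poodle$
sorted[1] = dle$poo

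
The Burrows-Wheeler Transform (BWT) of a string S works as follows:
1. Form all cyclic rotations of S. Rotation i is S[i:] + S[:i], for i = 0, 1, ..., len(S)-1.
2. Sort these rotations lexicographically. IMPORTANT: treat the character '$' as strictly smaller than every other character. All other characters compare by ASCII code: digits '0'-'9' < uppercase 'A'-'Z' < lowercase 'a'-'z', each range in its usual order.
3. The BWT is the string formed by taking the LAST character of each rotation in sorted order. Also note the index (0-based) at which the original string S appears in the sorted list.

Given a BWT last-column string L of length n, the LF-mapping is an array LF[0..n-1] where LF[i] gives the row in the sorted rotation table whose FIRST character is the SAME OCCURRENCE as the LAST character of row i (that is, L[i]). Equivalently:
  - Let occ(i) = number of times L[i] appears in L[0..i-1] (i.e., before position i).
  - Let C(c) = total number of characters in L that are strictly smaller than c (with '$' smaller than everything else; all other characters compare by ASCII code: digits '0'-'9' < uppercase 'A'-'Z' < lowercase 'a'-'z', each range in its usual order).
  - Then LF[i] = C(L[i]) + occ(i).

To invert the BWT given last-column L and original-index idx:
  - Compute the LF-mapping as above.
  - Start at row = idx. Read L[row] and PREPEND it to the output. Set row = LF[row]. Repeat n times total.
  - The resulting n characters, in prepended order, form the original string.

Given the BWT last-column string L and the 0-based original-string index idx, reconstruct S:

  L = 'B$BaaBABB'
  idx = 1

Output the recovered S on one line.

LF mapping: 2 0 3 7 8 4 1 5 6
Walk LF starting at row 1, prepending L[row]:
  step 1: row=1, L[1]='$', prepend. Next row=LF[1]=0
  step 2: row=0, L[0]='B', prepend. Next row=LF[0]=2
  step 3: row=2, L[2]='B', prepend. Next row=LF[2]=3
  step 4: row=3, L[3]='a', prepend. Next row=LF[3]=7
  step 5: row=7, L[7]='B', prepend. Next row=LF[7]=5
  step 6: row=5, L[5]='B', prepend. Next row=LF[5]=4
  step 7: row=4, L[4]='a', prepend. Next row=LF[4]=8
  step 8: row=8, L[8]='B', prepend. Next row=LF[8]=6
  step 9: row=6, L[6]='A', prepend. Next row=LF[6]=1
Reversed output: ABaBBaBB$

Answer: ABaBBaBB$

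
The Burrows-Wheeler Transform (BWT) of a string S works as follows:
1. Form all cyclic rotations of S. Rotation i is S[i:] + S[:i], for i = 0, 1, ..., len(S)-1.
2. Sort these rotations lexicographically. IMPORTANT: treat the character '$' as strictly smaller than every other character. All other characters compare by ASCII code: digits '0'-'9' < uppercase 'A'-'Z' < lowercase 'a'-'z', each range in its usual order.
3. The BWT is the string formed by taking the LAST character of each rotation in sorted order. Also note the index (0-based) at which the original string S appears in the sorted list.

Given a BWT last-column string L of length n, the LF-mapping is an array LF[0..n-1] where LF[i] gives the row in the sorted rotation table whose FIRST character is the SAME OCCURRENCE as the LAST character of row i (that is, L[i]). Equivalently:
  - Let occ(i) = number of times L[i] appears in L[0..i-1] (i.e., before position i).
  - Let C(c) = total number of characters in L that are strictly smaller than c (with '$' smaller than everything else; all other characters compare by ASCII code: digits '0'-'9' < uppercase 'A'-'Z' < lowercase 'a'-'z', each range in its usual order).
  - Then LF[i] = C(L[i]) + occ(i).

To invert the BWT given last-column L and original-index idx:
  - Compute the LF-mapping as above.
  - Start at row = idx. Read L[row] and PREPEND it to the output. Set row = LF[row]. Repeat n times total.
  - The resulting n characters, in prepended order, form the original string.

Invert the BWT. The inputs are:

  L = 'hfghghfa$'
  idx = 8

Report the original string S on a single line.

Answer: hggfahfh$

Derivation:
LF mapping: 6 2 4 7 5 8 3 1 0
Walk LF starting at row 8, prepending L[row]:
  step 1: row=8, L[8]='$', prepend. Next row=LF[8]=0
  step 2: row=0, L[0]='h', prepend. Next row=LF[0]=6
  step 3: row=6, L[6]='f', prepend. Next row=LF[6]=3
  step 4: row=3, L[3]='h', prepend. Next row=LF[3]=7
  step 5: row=7, L[7]='a', prepend. Next row=LF[7]=1
  step 6: row=1, L[1]='f', prepend. Next row=LF[1]=2
  step 7: row=2, L[2]='g', prepend. Next row=LF[2]=4
  step 8: row=4, L[4]='g', prepend. Next row=LF[4]=5
  step 9: row=5, L[5]='h', prepend. Next row=LF[5]=8
Reversed output: hggfahfh$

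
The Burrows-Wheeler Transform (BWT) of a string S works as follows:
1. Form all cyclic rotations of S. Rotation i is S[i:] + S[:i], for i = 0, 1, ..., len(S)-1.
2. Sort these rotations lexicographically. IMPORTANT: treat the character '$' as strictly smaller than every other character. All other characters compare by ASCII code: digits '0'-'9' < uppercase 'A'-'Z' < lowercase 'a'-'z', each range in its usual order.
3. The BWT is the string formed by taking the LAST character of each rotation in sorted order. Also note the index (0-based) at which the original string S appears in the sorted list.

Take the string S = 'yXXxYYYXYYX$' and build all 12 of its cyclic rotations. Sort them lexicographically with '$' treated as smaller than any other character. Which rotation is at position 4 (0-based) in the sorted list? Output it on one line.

All 12 rotations (rotation i = S[i:]+S[:i]):
  rot[0] = yXXxYYYXYYX$
  rot[1] = XXxYYYXYYX$y
  rot[2] = XxYYYXYYX$yX
  rot[3] = xYYYXYYX$yXX
  rot[4] = YYYXYYX$yXXx
  rot[5] = YYXYYX$yXXxY
  rot[6] = YXYYX$yXXxYY
  rot[7] = XYYX$yXXxYYY
  rot[8] = YYX$yXXxYYYX
  rot[9] = YX$yXXxYYYXY
  rot[10] = X$yXXxYYYXYY
  rot[11] = $yXXxYYYXYYX
Sorted (with $ < everything):
  sorted[0] = $yXXxYYYXYYX
  sorted[1] = X$yXXxYYYXYY
  sorted[2] = XXxYYYXYYX$y
  sorted[3] = XYYX$yXXxYYY
  sorted[4] = XxYYYXYYX$yX
  sorted[5] = YX$yXXxYYYXY
  sorted[6] = YXYYX$yXXxYY
  sorted[7] = YYX$yXXxYYYX
  sorted[8] = YYXYYX$yXXxY
  sorted[9] = YYYXYYX$yXXx
  sorted[10] = xYYYXYYX$yXX
  sorted[11] = yXXxYYYXYYX$
sorted[4] = XxYYYXYYX$yX

Answer: XxYYYXYYX$yX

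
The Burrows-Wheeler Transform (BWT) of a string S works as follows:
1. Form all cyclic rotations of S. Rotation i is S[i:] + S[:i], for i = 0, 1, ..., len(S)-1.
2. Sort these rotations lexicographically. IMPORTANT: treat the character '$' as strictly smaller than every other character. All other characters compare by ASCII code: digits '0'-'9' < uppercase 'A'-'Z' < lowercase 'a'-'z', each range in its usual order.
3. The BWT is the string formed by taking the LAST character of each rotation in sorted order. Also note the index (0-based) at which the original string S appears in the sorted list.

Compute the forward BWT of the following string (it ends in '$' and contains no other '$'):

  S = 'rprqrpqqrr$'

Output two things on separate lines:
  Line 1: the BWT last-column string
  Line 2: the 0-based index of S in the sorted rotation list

All 11 rotations (rotation i = S[i:]+S[:i]):
  rot[0] = rprqrpqqrr$
  rot[1] = prqrpqqrr$r
  rot[2] = rqrpqqrr$rp
  rot[3] = qrpqqrr$rpr
  rot[4] = rpqqrr$rprq
  rot[5] = pqqrr$rprqr
  rot[6] = qqrr$rprqrp
  rot[7] = qrr$rprqrpq
  rot[8] = rr$rprqrpqq
  rot[9] = r$rprqrpqqr
  rot[10] = $rprqrpqqrr
Sorted (with $ < everything):
  sorted[0] = $rprqrpqqrr  (last char: 'r')
  sorted[1] = pqqrr$rprqr  (last char: 'r')
  sorted[2] = prqrpqqrr$r  (last char: 'r')
  sorted[3] = qqrr$rprqrp  (last char: 'p')
  sorted[4] = qrpqqrr$rpr  (last char: 'r')
  sorted[5] = qrr$rprqrpq  (last char: 'q')
  sorted[6] = r$rprqrpqqr  (last char: 'r')
  sorted[7] = rpqqrr$rprq  (last char: 'q')
  sorted[8] = rprqrpqqrr$  (last char: '$')
  sorted[9] = rqrpqqrr$rp  (last char: 'p')
  sorted[10] = rr$rprqrpqq  (last char: 'q')
Last column: rrrprqrq$pq
Original string S is at sorted index 8

Answer: rrrprqrq$pq
8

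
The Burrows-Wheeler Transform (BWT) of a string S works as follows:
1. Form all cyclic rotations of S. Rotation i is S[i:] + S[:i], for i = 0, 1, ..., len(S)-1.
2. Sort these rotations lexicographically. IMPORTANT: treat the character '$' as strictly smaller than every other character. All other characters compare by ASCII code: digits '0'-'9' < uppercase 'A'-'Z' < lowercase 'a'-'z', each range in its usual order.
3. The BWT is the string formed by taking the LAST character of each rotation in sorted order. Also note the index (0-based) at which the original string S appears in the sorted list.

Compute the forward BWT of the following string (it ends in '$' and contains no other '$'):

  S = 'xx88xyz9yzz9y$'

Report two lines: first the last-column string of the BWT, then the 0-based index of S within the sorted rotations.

Answer: yx8zzx$89x9zyy
6

Derivation:
All 14 rotations (rotation i = S[i:]+S[:i]):
  rot[0] = xx88xyz9yzz9y$
  rot[1] = x88xyz9yzz9y$x
  rot[2] = 88xyz9yzz9y$xx
  rot[3] = 8xyz9yzz9y$xx8
  rot[4] = xyz9yzz9y$xx88
  rot[5] = yz9yzz9y$xx88x
  rot[6] = z9yzz9y$xx88xy
  rot[7] = 9yzz9y$xx88xyz
  rot[8] = yzz9y$xx88xyz9
  rot[9] = zz9y$xx88xyz9y
  rot[10] = z9y$xx88xyz9yz
  rot[11] = 9y$xx88xyz9yzz
  rot[12] = y$xx88xyz9yzz9
  rot[13] = $xx88xyz9yzz9y
Sorted (with $ < everything):
  sorted[0] = $xx88xyz9yzz9y  (last char: 'y')
  sorted[1] = 88xyz9yzz9y$xx  (last char: 'x')
  sorted[2] = 8xyz9yzz9y$xx8  (last char: '8')
  sorted[3] = 9y$xx88xyz9yzz  (last char: 'z')
  sorted[4] = 9yzz9y$xx88xyz  (last char: 'z')
  sorted[5] = x88xyz9yzz9y$x  (last char: 'x')
  sorted[6] = xx88xyz9yzz9y$  (last char: '$')
  sorted[7] = xyz9yzz9y$xx88  (last char: '8')
  sorted[8] = y$xx88xyz9yzz9  (last char: '9')
  sorted[9] = yz9yzz9y$xx88x  (last char: 'x')
  sorted[10] = yzz9y$xx88xyz9  (last char: '9')
  sorted[11] = z9y$xx88xyz9yz  (last char: 'z')
  sorted[12] = z9yzz9y$xx88xy  (last char: 'y')
  sorted[13] = zz9y$xx88xyz9y  (last char: 'y')
Last column: yx8zzx$89x9zyy
Original string S is at sorted index 6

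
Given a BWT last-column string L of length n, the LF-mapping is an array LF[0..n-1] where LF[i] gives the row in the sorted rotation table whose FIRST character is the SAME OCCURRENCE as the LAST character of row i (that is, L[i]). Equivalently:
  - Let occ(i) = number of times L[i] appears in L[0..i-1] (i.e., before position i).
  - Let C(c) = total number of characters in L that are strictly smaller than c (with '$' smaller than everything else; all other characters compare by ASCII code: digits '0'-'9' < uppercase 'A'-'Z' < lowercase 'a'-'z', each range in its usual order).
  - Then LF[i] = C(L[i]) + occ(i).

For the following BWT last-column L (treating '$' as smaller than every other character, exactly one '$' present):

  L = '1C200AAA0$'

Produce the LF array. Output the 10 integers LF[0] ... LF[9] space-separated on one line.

Answer: 4 9 5 1 2 6 7 8 3 0

Derivation:
Char counts: '$':1, '0':3, '1':1, '2':1, 'A':3, 'C':1
C (first-col start): C('$')=0, C('0')=1, C('1')=4, C('2')=5, C('A')=6, C('C')=9
L[0]='1': occ=0, LF[0]=C('1')+0=4+0=4
L[1]='C': occ=0, LF[1]=C('C')+0=9+0=9
L[2]='2': occ=0, LF[2]=C('2')+0=5+0=5
L[3]='0': occ=0, LF[3]=C('0')+0=1+0=1
L[4]='0': occ=1, LF[4]=C('0')+1=1+1=2
L[5]='A': occ=0, LF[5]=C('A')+0=6+0=6
L[6]='A': occ=1, LF[6]=C('A')+1=6+1=7
L[7]='A': occ=2, LF[7]=C('A')+2=6+2=8
L[8]='0': occ=2, LF[8]=C('0')+2=1+2=3
L[9]='$': occ=0, LF[9]=C('$')+0=0+0=0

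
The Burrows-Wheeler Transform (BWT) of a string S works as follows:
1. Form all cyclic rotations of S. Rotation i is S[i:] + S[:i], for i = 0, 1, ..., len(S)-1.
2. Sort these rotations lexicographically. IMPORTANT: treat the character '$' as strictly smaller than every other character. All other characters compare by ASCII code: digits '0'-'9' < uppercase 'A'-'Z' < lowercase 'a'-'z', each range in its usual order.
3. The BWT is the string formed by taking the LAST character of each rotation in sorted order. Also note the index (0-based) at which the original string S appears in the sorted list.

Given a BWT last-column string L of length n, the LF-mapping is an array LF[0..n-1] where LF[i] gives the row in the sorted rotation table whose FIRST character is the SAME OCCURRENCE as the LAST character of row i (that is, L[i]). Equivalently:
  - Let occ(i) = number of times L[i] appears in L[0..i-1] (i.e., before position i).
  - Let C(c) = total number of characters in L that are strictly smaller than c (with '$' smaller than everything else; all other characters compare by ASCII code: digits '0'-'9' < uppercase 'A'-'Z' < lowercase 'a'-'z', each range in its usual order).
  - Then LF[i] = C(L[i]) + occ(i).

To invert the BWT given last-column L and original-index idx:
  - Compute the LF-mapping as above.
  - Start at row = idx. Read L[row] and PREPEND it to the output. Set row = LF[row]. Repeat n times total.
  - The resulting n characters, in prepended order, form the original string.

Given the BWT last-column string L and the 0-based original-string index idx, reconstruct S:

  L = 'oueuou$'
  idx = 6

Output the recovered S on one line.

Answer: uuoueo$

Derivation:
LF mapping: 2 4 1 5 3 6 0
Walk LF starting at row 6, prepending L[row]:
  step 1: row=6, L[6]='$', prepend. Next row=LF[6]=0
  step 2: row=0, L[0]='o', prepend. Next row=LF[0]=2
  step 3: row=2, L[2]='e', prepend. Next row=LF[2]=1
  step 4: row=1, L[1]='u', prepend. Next row=LF[1]=4
  step 5: row=4, L[4]='o', prepend. Next row=LF[4]=3
  step 6: row=3, L[3]='u', prepend. Next row=LF[3]=5
  step 7: row=5, L[5]='u', prepend. Next row=LF[5]=6
Reversed output: uuoueo$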